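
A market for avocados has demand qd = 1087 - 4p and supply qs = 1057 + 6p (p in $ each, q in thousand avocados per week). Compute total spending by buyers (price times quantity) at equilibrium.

Total spending by buyers = 3225

At equilibrium qd = qs, so 1087 - 4p = 1057 + 6p; collecting terms, 30 = 10p and p* = 3.
Then q* = 1087 - 4(3) = 1075.
Total spending by buyers = p* × q* = 3 × 1075 = 3225.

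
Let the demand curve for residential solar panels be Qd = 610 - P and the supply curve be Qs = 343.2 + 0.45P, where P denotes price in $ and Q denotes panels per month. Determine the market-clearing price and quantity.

P* = 184, Q* = 426

At equilibrium Qd = Qs, so 610 - P = 343.2 + 0.45P; collecting terms, 266.8 = 1.45P and P* = 184.
Then Q* = 610 - 184 = 426.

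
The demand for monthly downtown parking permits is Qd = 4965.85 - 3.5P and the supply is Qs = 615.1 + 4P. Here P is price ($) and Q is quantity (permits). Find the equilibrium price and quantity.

P* = 580.1, Q* = 2935.5

The market clears where 4965.85 - 3.5P = 615.1 + 4P. Rearranging, 7.5P = 4350.75, hence P* = 580.1.
From the demand curve, Q* = 4965.85 - 3.5(580.1) = 2935.5.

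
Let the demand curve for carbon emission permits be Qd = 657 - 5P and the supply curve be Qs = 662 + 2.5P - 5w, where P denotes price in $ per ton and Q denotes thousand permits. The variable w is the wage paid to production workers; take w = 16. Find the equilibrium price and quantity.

P* = 10, Q* = 607

With w = 16, supply is Qs = 582 + 2.5P.
At equilibrium Qd = Qs, so 657 - 5P = 582 + 2.5P; collecting terms, 75 = 7.5P and P* = 10.
Then Q* = 657 - 5(10) = 607.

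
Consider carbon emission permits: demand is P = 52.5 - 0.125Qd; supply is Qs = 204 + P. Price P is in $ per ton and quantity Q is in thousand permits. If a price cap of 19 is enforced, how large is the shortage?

Rewriting in direct form: Qd = 420 - 8P.
With P fixed at 19, quantity demanded is 268 and quantity supplied is 223.
Shortage = Qd - Qs = 268 - 223 = 45.

Shortage = 45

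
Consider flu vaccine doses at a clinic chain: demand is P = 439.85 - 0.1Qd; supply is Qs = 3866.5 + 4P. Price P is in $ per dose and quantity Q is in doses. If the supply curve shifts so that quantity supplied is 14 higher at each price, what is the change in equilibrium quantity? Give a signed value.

Rewriting in direct form: Qd = 4398.5 - 10P.
At equilibrium Qd = Qs, so 4398.5 - 10P = 3866.5 + 4P; collecting terms, 532 = 14P and P* = 38.
Plugging P* into demand: Q* = 4398.5 - 10(38) = 4018.5.
After the shift, supply is Qs = 3880.5 + 4P.
The new intersection has 518 = 14P, i.e. P = 37, Q = 4028.5.
ΔQ = 4028.5 - 4018.5 = 10.

ΔQ = 10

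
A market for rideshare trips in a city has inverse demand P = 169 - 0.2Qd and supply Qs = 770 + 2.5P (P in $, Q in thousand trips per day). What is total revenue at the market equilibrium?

Total revenue = 7950

Solving each curve for Q: Qd = 845 - 5P.
The market clears where 845 - 5P = 770 + 2.5P. Rearranging, 7.5P = 75, hence P* = 10.
Plugging P* into demand: Q* = 845 - 5(10) = 795.
Total revenue = P* × Q* = 10 × 795 = 7950.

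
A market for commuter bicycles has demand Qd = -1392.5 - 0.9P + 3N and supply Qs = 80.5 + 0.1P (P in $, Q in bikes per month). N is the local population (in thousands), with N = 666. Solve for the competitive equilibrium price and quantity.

With N = 666, demand is Qd = 605.5 - 0.9P.
Equating demand and supply, 605.5 - 0.9P = 80.5 + 0.1P gives P = 525, so P* = 525.
Then Q* = 605.5 - 0.9(525) = 133.

P* = 525, Q* = 133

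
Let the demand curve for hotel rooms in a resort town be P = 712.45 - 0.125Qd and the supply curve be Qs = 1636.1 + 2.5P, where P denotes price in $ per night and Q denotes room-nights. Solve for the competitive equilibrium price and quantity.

Inverting to quantity form: Qd = 5699.6 - 8P.
At equilibrium Qd = Qs, so 5699.6 - 8P = 1636.1 + 2.5P; collecting terms, 4063.5 = 10.5P and P* = 387.
Plugging P* into demand: Q* = 5699.6 - 8(387) = 2603.6.

P* = 387, Q* = 2603.6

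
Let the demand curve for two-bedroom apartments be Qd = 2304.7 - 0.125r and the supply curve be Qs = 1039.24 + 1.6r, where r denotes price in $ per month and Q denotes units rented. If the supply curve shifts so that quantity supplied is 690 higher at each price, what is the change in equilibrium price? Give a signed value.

Δr = -400

Set Qd = Qs: 2304.7 - 0.125r = 1039.24 + 1.6r, so 1265.46 = 1.725r and r* = 733.6.
Substitute back: Q* = 2304.7 - 0.125(733.6) = 2213.
After the shift, supply is Qs = 1729.24 + 1.6r.
Re-solving, 1.725r = 575.46 gives r = 333.6 and Q = 2263.
Δr = 333.6 - 733.6 = -400.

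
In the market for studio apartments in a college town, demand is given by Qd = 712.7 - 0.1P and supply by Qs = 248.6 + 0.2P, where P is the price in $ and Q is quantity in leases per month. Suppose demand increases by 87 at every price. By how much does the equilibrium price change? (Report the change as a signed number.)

ΔP = 290

The market clears where 712.7 - 0.1P = 248.6 + 0.2P. Rearranging, 0.3P = 464.1, hence P* = 1547.
Plugging P* into demand: Q* = 712.7 - 0.1(1547) = 558.
After the shift, demand is Qd = 799.7 - 0.1P.
New equilibrium: 551.1 = 0.3P, so P = 1837 and Q = 616.
ΔP = 1837 - 1547 = 290.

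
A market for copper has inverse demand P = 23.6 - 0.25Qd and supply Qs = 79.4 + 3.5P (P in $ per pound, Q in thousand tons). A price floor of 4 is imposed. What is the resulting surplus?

Surplus = 15

Rewriting in direct form: Qd = 94.4 - 4P.
Evaluating both curves at the floor price 4 gives Qd = 78.4, Qs = 93.4.
Surplus = Qs - Qd = 93.4 - 78.4 = 15.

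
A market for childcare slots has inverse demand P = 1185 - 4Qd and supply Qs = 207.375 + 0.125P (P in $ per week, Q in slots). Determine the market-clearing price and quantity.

In direct form, Qd = 296.25 - 0.25P.
Set Qd = Qs: 296.25 - 0.25P = 207.375 + 0.125P, so 88.875 = 0.375P and P* = 237.
Substitute back: Q* = 296.25 - 0.25(237) = 237.

P* = 237, Q* = 237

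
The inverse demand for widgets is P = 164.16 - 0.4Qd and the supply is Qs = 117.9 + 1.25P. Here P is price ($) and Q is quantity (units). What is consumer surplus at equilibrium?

Consumer surplus = 9279.432

In direct form, Qd = 410.4 - 2.5P.
Set Qd = Qs: 410.4 - 2.5P = 117.9 + 1.25P, so 292.5 = 3.75P and P* = 78.
Plugging P* into demand: Q* = 410.4 - 2.5(78) = 215.4.
Demand choke price (Qd = 0): P = 410.4/2.5 = 164.16. Consumer surplus = ½ × (164.16 - 78) × 215.4 = 9279.432.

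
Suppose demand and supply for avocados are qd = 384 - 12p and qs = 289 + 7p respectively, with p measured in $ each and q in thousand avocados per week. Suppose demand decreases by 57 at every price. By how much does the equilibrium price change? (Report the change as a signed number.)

Δp = -3

The market clears where 384 - 12p = 289 + 7p. Rearranging, 19p = 95, hence p* = 5.
Substitute back: q* = 384 - 12(5) = 324.
After the shift, demand is qd = 327 - 12p.
Re-solving, 19p = 38 gives p = 2 and q = 303.
Δp = 2 - 5 = -3.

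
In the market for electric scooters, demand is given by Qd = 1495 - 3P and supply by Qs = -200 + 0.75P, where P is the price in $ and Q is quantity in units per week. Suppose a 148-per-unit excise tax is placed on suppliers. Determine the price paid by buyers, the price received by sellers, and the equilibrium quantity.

The tax drives a wedge P_b - P_s = 148. Substituting P_s = P_b - 148 into supply: Qs = -311 + 0.75P_b.
Equate demand and the shifted supply: 1495 - 3P_b = -311 + 0.75P_b, giving 3.75P_b = 1806, so P_b = 481.6.
Then P_s = 481.6 - 148 = 333.6 and Q = 1495 - 3(481.6) = 50.2.

P_b = 481.6, P_s = 333.6, Q = 50.2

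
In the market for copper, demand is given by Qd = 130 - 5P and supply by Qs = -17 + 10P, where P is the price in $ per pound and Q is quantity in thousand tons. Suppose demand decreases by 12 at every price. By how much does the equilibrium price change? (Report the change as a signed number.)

ΔP = -0.8

Set Qd = Qs: 130 - 5P = -17 + 10P, so 147 = 15P and P* = 9.8.
Substitute back: Q* = 130 - 5(9.8) = 81.
After the shift, demand is Qd = 118 - 5P.
New equilibrium: 135 = 15P, so P = 9 and Q = 73.
ΔP = 9 - 9.8 = -0.8.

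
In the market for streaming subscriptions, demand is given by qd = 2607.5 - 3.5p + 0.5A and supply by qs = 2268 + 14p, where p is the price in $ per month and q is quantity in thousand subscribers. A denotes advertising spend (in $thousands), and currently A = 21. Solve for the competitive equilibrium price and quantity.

With A = 21, demand is qd = 2618 - 3.5p.
Set qd = qs: 2618 - 3.5p = 2268 + 14p, so 350 = 17.5p and p* = 20.
From the demand curve, q* = 2618 - 3.5(20) = 2548.

p* = 20, q* = 2548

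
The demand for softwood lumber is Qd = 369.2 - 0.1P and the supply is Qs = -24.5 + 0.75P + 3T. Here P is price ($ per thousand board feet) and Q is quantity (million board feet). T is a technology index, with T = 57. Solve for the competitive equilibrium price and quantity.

With T = 57, supply is Qs = 146.5 + 0.75P.
Equating demand and supply, 369.2 - 0.1P = 146.5 + 0.75P gives 0.85P = 222.7, so P* = 262.
Substitute back: Q* = 369.2 - 0.1(262) = 343.

P* = 262, Q* = 343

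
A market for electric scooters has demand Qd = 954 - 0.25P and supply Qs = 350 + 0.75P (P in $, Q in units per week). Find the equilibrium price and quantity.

The market clears where 954 - 0.25P = 350 + 0.75P. Rearranging, P = 604, hence P* = 604.
Then Q* = 954 - 0.25(604) = 803.

P* = 604, Q* = 803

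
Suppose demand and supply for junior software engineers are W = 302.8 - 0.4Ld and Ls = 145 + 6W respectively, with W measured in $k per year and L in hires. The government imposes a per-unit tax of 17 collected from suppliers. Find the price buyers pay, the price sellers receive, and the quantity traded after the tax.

In direct form, Ld = 757 - 2.5W.
Suppliers keep W_s = W_b - 17 per unit, so supply in terms of the buyer price is Ls = 43 + 6W_b.
Set Ld = Ls: 757 - 2.5W_b = 43 + 6W_b, so 714 = 8.5W_b and W_b = 84.
So W_s = 67 and the quantity traded is L = 757 - 2.5(84) = 547.

W_b = 84, W_s = 67, L = 547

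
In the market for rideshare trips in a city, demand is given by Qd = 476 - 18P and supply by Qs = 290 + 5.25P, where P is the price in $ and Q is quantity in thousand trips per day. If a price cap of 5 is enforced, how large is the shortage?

Evaluating both curves at the ceiling price 5 gives Qd = 386, Qs = 316.25.
Shortage = Qd - Qs = 386 - 316.25 = 69.75.

Shortage = 69.75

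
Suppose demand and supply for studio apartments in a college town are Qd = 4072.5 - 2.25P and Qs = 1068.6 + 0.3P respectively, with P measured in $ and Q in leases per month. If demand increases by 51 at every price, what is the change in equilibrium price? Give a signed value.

Set Qd = Qs: 4072.5 - 2.25P = 1068.6 + 0.3P, so 3003.9 = 2.55P and P* = 1178.
From the demand curve, Q* = 4072.5 - 2.25(1178) = 1422.
After the shift, demand is Qd = 4123.5 - 2.25P.
Re-solving, 2.55P = 3054.9 gives P = 1198 and Q = 1428.
ΔP = 1198 - 1178 = 20.

ΔP = 20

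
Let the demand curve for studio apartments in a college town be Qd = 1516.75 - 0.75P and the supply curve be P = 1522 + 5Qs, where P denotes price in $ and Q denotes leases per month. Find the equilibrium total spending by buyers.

Inverting to quantity form: Qs = -304.4 + 0.2P.
The market clears where 1516.75 - 0.75P = -304.4 + 0.2P. Rearranging, 0.95P = 1821.15, hence P* = 1917.
Plugging P* into demand: Q* = 1516.75 - 0.75(1917) = 79.
Total spending by buyers = P* × Q* = 1917 × 79 = 151443.

Total spending by buyers = 151443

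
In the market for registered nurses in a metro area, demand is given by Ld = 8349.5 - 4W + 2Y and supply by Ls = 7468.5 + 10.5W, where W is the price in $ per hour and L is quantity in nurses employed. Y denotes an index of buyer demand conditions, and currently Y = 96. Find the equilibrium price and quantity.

With Y = 96, demand is Ld = 8541.5 - 4W.
The market clears where 8541.5 - 4W = 7468.5 + 10.5W. Rearranging, 14.5W = 1073, hence W* = 74.
Plugging W* into demand: L* = 8541.5 - 4(74) = 8245.5.

W* = 74, L* = 8245.5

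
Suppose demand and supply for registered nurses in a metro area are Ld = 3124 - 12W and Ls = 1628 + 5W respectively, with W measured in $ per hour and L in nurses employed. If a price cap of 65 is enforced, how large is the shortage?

Evaluating both curves at the ceiling price 65 gives Ld = 2344, Ls = 1953.
Shortage = Ld - Ls = 2344 - 1953 = 391.

Shortage = 391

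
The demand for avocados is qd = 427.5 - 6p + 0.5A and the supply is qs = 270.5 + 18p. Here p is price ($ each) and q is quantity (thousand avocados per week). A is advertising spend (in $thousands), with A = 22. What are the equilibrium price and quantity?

p* = 7, q* = 396.5

With A = 22, demand is qd = 438.5 - 6p.
The market clears where 438.5 - 6p = 270.5 + 18p. Rearranging, 24p = 168, hence p* = 7.
From the demand curve, q* = 438.5 - 6(7) = 396.5.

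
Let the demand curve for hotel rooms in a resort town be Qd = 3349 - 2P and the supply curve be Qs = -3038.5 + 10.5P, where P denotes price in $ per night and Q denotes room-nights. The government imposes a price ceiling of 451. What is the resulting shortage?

At P = 451: Qd = 2447 and Qs = 1697.
Shortage = Qd - Qs = 2447 - 1697 = 750.

Shortage = 750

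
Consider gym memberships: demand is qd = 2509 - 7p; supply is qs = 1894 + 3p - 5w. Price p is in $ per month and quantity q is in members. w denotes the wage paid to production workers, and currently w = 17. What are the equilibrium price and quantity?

With w = 17, supply is qs = 1809 + 3p.
The market clears where 2509 - 7p = 1809 + 3p. Rearranging, 10p = 700, hence p* = 70.
Plugging p* into demand: q* = 2509 - 7(70) = 2019.

p* = 70, q* = 2019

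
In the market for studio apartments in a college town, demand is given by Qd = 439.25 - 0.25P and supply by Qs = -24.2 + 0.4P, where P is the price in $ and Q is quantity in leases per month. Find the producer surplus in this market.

Equating demand and supply, 439.25 - 0.25P = -24.2 + 0.4P gives 0.65P = 463.45, so P* = 713.
Then Q* = 439.25 - 0.25(713) = 261.
Supply choke price (Qs = 0): P = 60.5. Producer surplus = ½ × (713 - 60.5) × 261 = 85151.25.

Producer surplus = 85151.25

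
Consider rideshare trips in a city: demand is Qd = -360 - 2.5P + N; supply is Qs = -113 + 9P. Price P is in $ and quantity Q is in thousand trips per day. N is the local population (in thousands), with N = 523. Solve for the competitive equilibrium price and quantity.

P* = 24, Q* = 103

With N = 523, demand is Qd = 163 - 2.5P.
The market clears where 163 - 2.5P = -113 + 9P. Rearranging, 11.5P = 276, hence P* = 24.
Then Q* = 163 - 2.5(24) = 103.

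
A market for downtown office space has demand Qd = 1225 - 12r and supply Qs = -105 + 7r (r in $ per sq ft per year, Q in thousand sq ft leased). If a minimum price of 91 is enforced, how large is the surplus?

Surplus = 399

Evaluating both curves at the floor price 91 gives Qd = 133, Qs = 532.
Surplus = Qs - Qd = 532 - 133 = 399.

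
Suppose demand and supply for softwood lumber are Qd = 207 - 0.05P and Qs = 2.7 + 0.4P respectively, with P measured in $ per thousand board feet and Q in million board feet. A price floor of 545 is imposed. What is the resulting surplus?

Surplus = 40.95

At P = 545: Qd = 179.75 and Qs = 220.7.
Surplus = Qs - Qd = 220.7 - 179.75 = 40.95.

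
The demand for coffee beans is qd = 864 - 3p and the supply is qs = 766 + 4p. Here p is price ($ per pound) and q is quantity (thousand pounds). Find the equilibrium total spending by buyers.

Equating demand and supply, 864 - 3p = 766 + 4p gives 7p = 98, so p* = 14.
From the demand curve, q* = 864 - 3(14) = 822.
Total spending by buyers = p* × q* = 14 × 822 = 11508.

Total spending by buyers = 11508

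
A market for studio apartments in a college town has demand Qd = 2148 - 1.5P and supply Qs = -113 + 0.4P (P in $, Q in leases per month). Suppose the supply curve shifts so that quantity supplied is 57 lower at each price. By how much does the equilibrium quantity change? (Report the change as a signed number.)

ΔQ = -45

Set Qd = Qs: 2148 - 1.5P = -113 + 0.4P, so 2261 = 1.9P and P* = 1190.
Plugging P* into demand: Q* = 2148 - 1.5(1190) = 363.
After the shift, supply is Qs = -170 + 0.4P.
The new intersection has 2318 = 1.9P, i.e. P = 1220, Q = 318.
ΔQ = 318 - 363 = -45.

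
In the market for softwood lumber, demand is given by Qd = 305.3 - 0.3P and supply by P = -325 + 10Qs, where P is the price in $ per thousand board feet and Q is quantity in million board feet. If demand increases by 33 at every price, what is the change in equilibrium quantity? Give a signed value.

ΔQ = 8.25

Solving each curve for Q: Qs = 32.5 + 0.1P.
The market clears where 305.3 - 0.3P = 32.5 + 0.1P. Rearranging, 0.4P = 272.8, hence P* = 682.
Plugging P* into demand: Q* = 305.3 - 0.3(682) = 100.7.
After the shift, demand is Qd = 338.3 - 0.3P.
The new intersection has 305.8 = 0.4P, i.e. P = 764.5, Q = 108.95.
ΔQ = 108.95 - 100.7 = 8.25.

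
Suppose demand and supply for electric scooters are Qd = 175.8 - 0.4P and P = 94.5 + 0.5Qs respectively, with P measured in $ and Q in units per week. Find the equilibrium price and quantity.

P* = 152, Q* = 115

In direct form, Qs = -189 + 2P.
Set Qd = Qs: 175.8 - 0.4P = -189 + 2P, so 364.8 = 2.4P and P* = 152.
Then Q* = 175.8 - 0.4(152) = 115.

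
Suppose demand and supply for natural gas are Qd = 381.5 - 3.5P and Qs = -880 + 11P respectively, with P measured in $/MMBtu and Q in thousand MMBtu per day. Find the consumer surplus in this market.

Consumer surplus = 847

At equilibrium Qd = Qs, so 381.5 - 3.5P = -880 + 11P; collecting terms, 1261.5 = 14.5P and P* = 87.
Then Q* = 381.5 - 3.5(87) = 77.
Demand choke price (Qd = 0): P = 381.5/3.5 = 109. Consumer surplus = ½ × (109 - 87) × 77 = 847.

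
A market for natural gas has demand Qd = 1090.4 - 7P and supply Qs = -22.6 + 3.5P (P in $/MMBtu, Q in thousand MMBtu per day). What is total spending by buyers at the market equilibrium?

Total spending by buyers = 36930.4

Set Qd = Qs: 1090.4 - 7P = -22.6 + 3.5P, so 1113 = 10.5P and P* = 106.
Plugging P* into demand: Q* = 1090.4 - 7(106) = 348.4.
Total spending by buyers = P* × Q* = 106 × 348.4 = 36930.4.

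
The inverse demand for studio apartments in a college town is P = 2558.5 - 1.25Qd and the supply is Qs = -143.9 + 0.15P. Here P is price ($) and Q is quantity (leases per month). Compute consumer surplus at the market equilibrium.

Consumer surplus = 25502.5

In direct form, Qd = 2046.8 - 0.8P.
At equilibrium Qd = Qs, so 2046.8 - 0.8P = -143.9 + 0.15P; collecting terms, 2190.7 = 0.95P and P* = 2306.
Substitute back: Q* = 2046.8 - 0.8(2306) = 202.
Demand choke price (Qd = 0): P = 2046.8/0.8 = 2558.5. Consumer surplus = ½ × (2558.5 - 2306) × 202 = 25502.5.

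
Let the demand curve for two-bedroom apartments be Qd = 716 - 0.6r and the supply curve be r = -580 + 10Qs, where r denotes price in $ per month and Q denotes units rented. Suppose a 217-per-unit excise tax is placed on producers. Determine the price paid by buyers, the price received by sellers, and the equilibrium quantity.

Solving each curve for Q: Qs = 58 + 0.1r.
Producers keep r_s = r_b - 217 per unit, so supply in terms of the buyer price is Qs = 36.3 + 0.1r_b.
Set Qd = Qs: 716 - 0.6r_b = 36.3 + 0.1r_b, so 679.7 = 0.7r_b and r_b = 971.
So r_s = 754 and the quantity traded is Q = 716 - 0.6(971) = 133.4.

r_b = 971, r_s = 754, Q = 133.4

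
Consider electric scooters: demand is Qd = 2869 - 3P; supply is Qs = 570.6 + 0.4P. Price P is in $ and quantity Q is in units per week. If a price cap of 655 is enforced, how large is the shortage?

Shortage = 71.4

Evaluating both curves at the ceiling price 655 gives Qd = 904, Qs = 832.6.
Shortage = Qd - Qs = 904 - 832.6 = 71.4.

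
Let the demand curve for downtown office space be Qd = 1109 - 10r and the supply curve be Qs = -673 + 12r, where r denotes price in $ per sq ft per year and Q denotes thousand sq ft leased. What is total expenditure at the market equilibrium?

The market clears where 1109 - 10r = -673 + 12r. Rearranging, 22r = 1782, hence r* = 81.
Then Q* = 1109 - 10(81) = 299.
Total expenditure = r* × Q* = 81 × 299 = 24219.

Total expenditure = 24219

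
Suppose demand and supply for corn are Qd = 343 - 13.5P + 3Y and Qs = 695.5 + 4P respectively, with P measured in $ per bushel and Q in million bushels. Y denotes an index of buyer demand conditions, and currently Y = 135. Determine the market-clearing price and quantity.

With Y = 135, demand is Qd = 748 - 13.5P.
Set Qd = Qs: 748 - 13.5P = 695.5 + 4P, so 52.5 = 17.5P and P* = 3.
Plugging P* into demand: Q* = 748 - 13.5(3) = 707.5.

P* = 3, Q* = 707.5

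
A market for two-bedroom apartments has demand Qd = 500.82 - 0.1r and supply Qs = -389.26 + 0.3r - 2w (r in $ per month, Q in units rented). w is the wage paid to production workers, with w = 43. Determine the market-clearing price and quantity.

With w = 43, supply is Qs = -475.26 + 0.3r.
The market clears where 500.82 - 0.1r = -475.26 + 0.3r. Rearranging, 0.4r = 976.08, hence r* = 2440.2.
Then Q* = 500.82 - 0.1(2440.2) = 256.8.

r* = 2440.2, Q* = 256.8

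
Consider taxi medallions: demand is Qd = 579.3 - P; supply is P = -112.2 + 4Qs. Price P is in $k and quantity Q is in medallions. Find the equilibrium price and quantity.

P* = 441, Q* = 138.3

Inverting to quantity form: Qs = 28.05 + 0.25P.
Equating demand and supply, 579.3 - P = 28.05 + 0.25P gives 1.25P = 551.25, so P* = 441.
From the demand curve, Q* = 579.3 - 441 = 138.3.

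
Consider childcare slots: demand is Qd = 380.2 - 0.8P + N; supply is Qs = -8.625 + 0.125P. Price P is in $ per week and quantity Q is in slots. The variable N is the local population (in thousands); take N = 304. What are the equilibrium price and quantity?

P* = 749, Q* = 85

With N = 304, demand is Qd = 684.2 - 0.8P.
Equating demand and supply, 684.2 - 0.8P = -8.625 + 0.125P gives 0.925P = 692.825, so P* = 749.
Plugging P* into demand: Q* = 684.2 - 0.8(749) = 85.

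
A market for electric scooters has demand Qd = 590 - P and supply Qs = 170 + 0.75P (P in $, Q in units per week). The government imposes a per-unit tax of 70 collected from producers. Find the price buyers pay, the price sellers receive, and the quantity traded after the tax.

P_b = 270, P_s = 200, Q = 320

The tax drives a wedge P_b - P_s = 70. Substituting P_s = P_b - 70 into supply: Qs = 117.5 + 0.75P_b.
Equate demand and the shifted supply: 590 - P_b = 117.5 + 0.75P_b, giving 1.75P_b = 472.5, so P_b = 270.
Then P_s = 270 - 70 = 200 and Q = 590 - 270 = 320.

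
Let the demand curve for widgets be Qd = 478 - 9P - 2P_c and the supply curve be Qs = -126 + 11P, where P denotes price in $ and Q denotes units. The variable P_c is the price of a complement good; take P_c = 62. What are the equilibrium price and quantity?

P* = 24, Q* = 138

With P_c = 62, demand is Qd = 354 - 9P.
At equilibrium Qd = Qs, so 354 - 9P = -126 + 11P; collecting terms, 480 = 20P and P* = 24.
Plugging P* into demand: Q* = 354 - 9(24) = 138.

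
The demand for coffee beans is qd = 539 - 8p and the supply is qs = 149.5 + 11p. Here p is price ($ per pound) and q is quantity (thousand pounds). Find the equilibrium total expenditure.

Total expenditure = 7687.5

Equating demand and supply, 539 - 8p = 149.5 + 11p gives 19p = 389.5, so p* = 20.5.
Plugging p* into demand: q* = 539 - 8(20.5) = 375.
Total expenditure = p* × q* = 20.5 × 375 = 7687.5.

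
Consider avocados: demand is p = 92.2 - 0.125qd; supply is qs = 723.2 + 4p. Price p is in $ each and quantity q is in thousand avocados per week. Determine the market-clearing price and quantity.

p* = 1.2, q* = 728

Solving each curve for q: qd = 737.6 - 8p.
At equilibrium qd = qs, so 737.6 - 8p = 723.2 + 4p; collecting terms, 14.4 = 12p and p* = 1.2.
Plugging p* into demand: q* = 737.6 - 8(1.2) = 728.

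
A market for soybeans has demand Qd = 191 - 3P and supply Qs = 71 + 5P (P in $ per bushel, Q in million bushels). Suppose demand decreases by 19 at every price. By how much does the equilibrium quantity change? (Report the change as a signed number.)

ΔQ = -11.875

The market clears where 191 - 3P = 71 + 5P. Rearranging, 8P = 120, hence P* = 15.
Plugging P* into demand: Q* = 191 - 3(15) = 146.
After the shift, demand is Qd = 172 - 3P.
The new intersection has 101 = 8P, i.e. P = 12.625, Q = 134.125.
ΔQ = 134.125 - 146 = -11.875.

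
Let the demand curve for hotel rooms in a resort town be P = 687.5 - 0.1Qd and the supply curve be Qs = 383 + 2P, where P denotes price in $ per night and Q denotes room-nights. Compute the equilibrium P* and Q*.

Inverting to quantity form: Qd = 6875 - 10P.
The market clears where 6875 - 10P = 383 + 2P. Rearranging, 12P = 6492, hence P* = 541.
Plugging P* into demand: Q* = 6875 - 10(541) = 1465.

P* = 541, Q* = 1465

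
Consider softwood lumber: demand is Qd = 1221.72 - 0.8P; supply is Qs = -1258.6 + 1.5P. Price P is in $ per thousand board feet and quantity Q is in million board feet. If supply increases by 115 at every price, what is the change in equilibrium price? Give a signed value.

ΔP = -50

The market clears where 1221.72 - 0.8P = -1258.6 + 1.5P. Rearranging, 2.3P = 2480.32, hence P* = 1078.4.
Then Q* = 1221.72 - 0.8(1078.4) = 359.
After the shift, supply is Qs = -1143.6 + 1.5P.
New equilibrium: 2365.32 = 2.3P, so P = 1028.4 and Q = 399.
ΔP = 1028.4 - 1078.4 = -50.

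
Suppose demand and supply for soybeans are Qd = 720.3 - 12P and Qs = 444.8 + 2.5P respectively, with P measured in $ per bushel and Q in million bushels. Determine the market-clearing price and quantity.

P* = 19, Q* = 492.3

At equilibrium Qd = Qs, so 720.3 - 12P = 444.8 + 2.5P; collecting terms, 275.5 = 14.5P and P* = 19.
Plugging P* into demand: Q* = 720.3 - 12(19) = 492.3.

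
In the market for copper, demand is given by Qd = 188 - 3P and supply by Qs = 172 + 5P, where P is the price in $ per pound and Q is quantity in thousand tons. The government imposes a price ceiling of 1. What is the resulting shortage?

Shortage = 8

At P = 1: Qd = 185 and Qs = 177.
Shortage = Qd - Qs = 185 - 177 = 8.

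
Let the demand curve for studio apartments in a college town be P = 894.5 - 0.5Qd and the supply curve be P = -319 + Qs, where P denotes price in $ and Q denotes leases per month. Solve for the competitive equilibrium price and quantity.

In direct form, Qd = 1789 - 2P and Qs = 319 + P.
At equilibrium Qd = Qs, so 1789 - 2P = 319 + P; collecting terms, 1470 = 3P and P* = 490.
Substitute back: Q* = 1789 - 2(490) = 809.

P* = 490, Q* = 809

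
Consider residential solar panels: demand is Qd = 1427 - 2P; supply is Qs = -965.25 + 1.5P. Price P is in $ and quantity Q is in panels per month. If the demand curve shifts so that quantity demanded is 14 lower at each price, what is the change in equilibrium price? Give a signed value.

Equating demand and supply, 1427 - 2P = -965.25 + 1.5P gives 3.5P = 2392.25, so P* = 683.5.
Then Q* = 1427 - 2(683.5) = 60.
After the shift, demand is Qd = 1413 - 2P.
The new intersection has 2378.25 = 3.5P, i.e. P = 679.5, Q = 54.
ΔP = 679.5 - 683.5 = -4.

ΔP = -4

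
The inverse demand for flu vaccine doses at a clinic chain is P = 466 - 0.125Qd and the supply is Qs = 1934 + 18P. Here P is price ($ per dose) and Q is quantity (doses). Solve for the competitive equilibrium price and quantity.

P* = 69, Q* = 3176

Solving each curve for Q: Qd = 3728 - 8P.
Equating demand and supply, 3728 - 8P = 1934 + 18P gives 26P = 1794, so P* = 69.
Then Q* = 3728 - 8(69) = 3176.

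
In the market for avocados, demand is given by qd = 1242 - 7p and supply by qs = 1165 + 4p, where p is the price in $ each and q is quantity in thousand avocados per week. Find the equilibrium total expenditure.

Set qd = qs: 1242 - 7p = 1165 + 4p, so 77 = 11p and p* = 7.
Plugging p* into demand: q* = 1242 - 7(7) = 1193.
Total expenditure = p* × q* = 7 × 1193 = 8351.

Total expenditure = 8351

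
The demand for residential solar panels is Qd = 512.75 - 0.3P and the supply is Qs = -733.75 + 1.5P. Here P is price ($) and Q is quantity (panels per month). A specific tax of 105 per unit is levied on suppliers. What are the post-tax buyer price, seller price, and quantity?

P_b = 780, P_s = 675, Q = 278.75

Suppliers keep P_s = P_b - 105 per unit, so supply in terms of the buyer price is Qs = -891.25 + 1.5P_b.
Set Qd = Qs: 512.75 - 0.3P_b = -891.25 + 1.5P_b, so 1404 = 1.8P_b and P_b = 780.
So P_s = 675 and the quantity traded is Q = 512.75 - 0.3(780) = 278.75.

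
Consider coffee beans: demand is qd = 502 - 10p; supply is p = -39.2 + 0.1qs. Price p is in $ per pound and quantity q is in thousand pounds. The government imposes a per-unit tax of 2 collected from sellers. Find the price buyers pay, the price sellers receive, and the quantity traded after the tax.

Rewriting in direct form: qs = 392 + 10p.
Sellers keep p_s = p_b - 2 per unit, so supply in terms of the buyer price is qs = 372 + 10p_b.
Market clearing requires 502 - 10p_b = 372 + 10p_b; hence 130 = 20p_b and p_b = 6.5.
So p_s = 4.5 and the quantity traded is q = 502 - 10(6.5) = 437.

p_b = 6.5, p_s = 4.5, q = 437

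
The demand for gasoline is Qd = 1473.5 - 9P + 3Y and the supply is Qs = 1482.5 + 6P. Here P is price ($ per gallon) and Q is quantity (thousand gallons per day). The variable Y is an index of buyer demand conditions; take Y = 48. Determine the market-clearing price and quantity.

With Y = 48, demand is Qd = 1617.5 - 9P.
Equating demand and supply, 1617.5 - 9P = 1482.5 + 6P gives 15P = 135, so P* = 9.
From the demand curve, Q* = 1617.5 - 9(9) = 1536.5.

P* = 9, Q* = 1536.5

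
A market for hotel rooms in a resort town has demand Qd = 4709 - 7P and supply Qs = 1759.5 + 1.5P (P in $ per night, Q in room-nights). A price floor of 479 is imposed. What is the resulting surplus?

At P = 479: Qd = 1356 and Qs = 2478.
Surplus = Qs - Qd = 2478 - 1356 = 1122.

Surplus = 1122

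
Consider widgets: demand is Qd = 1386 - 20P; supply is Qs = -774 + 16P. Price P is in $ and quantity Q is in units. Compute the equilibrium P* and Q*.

At equilibrium Qd = Qs, so 1386 - 20P = -774 + 16P; collecting terms, 2160 = 36P and P* = 60.
Substitute back: Q* = 1386 - 20(60) = 186.

P* = 60, Q* = 186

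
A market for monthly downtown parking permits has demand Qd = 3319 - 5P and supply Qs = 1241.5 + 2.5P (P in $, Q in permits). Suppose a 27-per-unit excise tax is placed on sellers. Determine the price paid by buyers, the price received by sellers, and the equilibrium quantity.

P_b = 286, P_s = 259, Q = 1889

The tax drives a wedge P_b - P_s = 27. Substituting P_s = P_b - 27 into supply: Qs = 1174 + 2.5P_b.
Equate demand and the shifted supply: 3319 - 5P_b = 1174 + 2.5P_b, giving 7.5P_b = 2145, so P_b = 286.
So P_s = 259 and the quantity traded is Q = 3319 - 5(286) = 1889.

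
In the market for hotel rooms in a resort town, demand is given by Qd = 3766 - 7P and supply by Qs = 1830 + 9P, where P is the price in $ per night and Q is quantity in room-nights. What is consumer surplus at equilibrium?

Equating demand and supply, 3766 - 7P = 1830 + 9P gives 16P = 1936, so P* = 121.
Plugging P* into demand: Q* = 3766 - 7(121) = 2919.
Demand choke price (Qd = 0): P = 3766/7 = 538. Consumer surplus = ½ × (538 - 121) × 2919 = 608611.5.

Consumer surplus = 608611.5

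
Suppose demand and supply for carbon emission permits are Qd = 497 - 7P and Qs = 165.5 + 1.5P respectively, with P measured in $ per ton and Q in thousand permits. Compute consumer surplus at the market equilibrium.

Consumer surplus = 3584

Equating demand and supply, 497 - 7P = 165.5 + 1.5P gives 8.5P = 331.5, so P* = 39.
Plugging P* into demand: Q* = 497 - 7(39) = 224.
Demand choke price (Qd = 0): P = 497/7 = 71. Consumer surplus = ½ × (71 - 39) × 224 = 3584.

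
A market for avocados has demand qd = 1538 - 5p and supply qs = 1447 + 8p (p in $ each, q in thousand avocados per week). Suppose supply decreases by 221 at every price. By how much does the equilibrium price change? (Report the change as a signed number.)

Δp = 17

The market clears where 1538 - 5p = 1447 + 8p. Rearranging, 13p = 91, hence p* = 7.
From the demand curve, q* = 1538 - 5(7) = 1503.
After the shift, supply is qs = 1226 + 8p.
Re-solving, 13p = 312 gives p = 24 and q = 1418.
Δp = 24 - 7 = 17.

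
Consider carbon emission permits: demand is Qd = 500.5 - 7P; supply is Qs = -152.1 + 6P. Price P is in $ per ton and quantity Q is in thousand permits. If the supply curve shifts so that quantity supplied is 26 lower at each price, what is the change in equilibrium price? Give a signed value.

ΔP = 2

Equating demand and supply, 500.5 - 7P = -152.1 + 6P gives 13P = 652.6, so P* = 50.2.
Substitute back: Q* = 500.5 - 7(50.2) = 149.1.
After the shift, supply is Qs = -178.1 + 6P.
The new intersection has 678.6 = 13P, i.e. P = 52.2, Q = 135.1.
ΔP = 52.2 - 50.2 = 2.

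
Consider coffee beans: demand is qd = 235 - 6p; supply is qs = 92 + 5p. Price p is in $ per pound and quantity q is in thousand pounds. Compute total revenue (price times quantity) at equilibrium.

The market clears where 235 - 6p = 92 + 5p. Rearranging, 11p = 143, hence p* = 13.
Substitute back: q* = 235 - 6(13) = 157.
Total revenue = p* × q* = 13 × 157 = 2041.

Total revenue = 2041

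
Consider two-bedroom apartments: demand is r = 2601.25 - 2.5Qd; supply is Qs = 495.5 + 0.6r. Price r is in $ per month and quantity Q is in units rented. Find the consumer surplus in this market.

Rewriting in direct form: Qd = 1040.5 - 0.4r.
The market clears where 1040.5 - 0.4r = 495.5 + 0.6r. Rearranging, r = 545, hence r* = 545.
Plugging r* into demand: Q* = 1040.5 - 0.4(545) = 822.5.
Demand choke price (Qd = 0): r = 1040.5/0.4 = 2601.25. Consumer surplus = ½ × (2601.25 - 545) × 822.5 = 845632.8125.

Consumer surplus = 845632.8125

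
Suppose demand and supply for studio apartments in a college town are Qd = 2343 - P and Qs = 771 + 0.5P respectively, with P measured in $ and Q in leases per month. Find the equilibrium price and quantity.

Set Qd = Qs: 2343 - P = 771 + 0.5P, so 1572 = 1.5P and P* = 1048.
From the demand curve, Q* = 2343 - 1048 = 1295.

P* = 1048, Q* = 1295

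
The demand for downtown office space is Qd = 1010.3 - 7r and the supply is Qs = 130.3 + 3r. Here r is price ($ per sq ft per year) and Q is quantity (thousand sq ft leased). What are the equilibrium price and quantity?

At equilibrium Qd = Qs, so 1010.3 - 7r = 130.3 + 3r; collecting terms, 880 = 10r and r* = 88.
Substitute back: Q* = 1010.3 - 7(88) = 394.3.

r* = 88, Q* = 394.3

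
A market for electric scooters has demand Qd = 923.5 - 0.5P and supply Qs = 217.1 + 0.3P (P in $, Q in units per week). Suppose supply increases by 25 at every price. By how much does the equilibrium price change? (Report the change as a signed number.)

ΔP = -31.25

Equating demand and supply, 923.5 - 0.5P = 217.1 + 0.3P gives 0.8P = 706.4, so P* = 883.
Then Q* = 923.5 - 0.5(883) = 482.
After the shift, supply is Qs = 242.1 + 0.3P.
New equilibrium: 681.4 = 0.8P, so P = 851.75 and Q = 497.625.
ΔP = 851.75 - 883 = -31.25.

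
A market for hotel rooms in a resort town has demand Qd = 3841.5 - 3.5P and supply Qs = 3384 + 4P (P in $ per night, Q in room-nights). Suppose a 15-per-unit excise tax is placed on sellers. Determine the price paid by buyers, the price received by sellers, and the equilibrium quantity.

The tax drives a wedge P_b - P_s = 15. Substituting P_s = P_b - 15 into supply: Qs = 3324 + 4P_b.
Set Qd = Qs: 3841.5 - 3.5P_b = 3324 + 4P_b, so 517.5 = 7.5P_b and P_b = 69.
So P_s = 54 and the quantity traded is Q = 3841.5 - 3.5(69) = 3600.

P_b = 69, P_s = 54, Q = 3600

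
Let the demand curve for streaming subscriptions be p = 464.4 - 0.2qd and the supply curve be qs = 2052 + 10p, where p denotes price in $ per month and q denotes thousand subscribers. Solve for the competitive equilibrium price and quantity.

p* = 18, q* = 2232

Rewriting in direct form: qd = 2322 - 5p.
The market clears where 2322 - 5p = 2052 + 10p. Rearranging, 15p = 270, hence p* = 18.
From the demand curve, q* = 2322 - 5(18) = 2232.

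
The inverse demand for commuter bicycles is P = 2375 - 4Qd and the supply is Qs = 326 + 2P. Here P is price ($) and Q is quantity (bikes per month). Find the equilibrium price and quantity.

P* = 119, Q* = 564

Inverting to quantity form: Qd = 593.75 - 0.25P.
At equilibrium Qd = Qs, so 593.75 - 0.25P = 326 + 2P; collecting terms, 267.75 = 2.25P and P* = 119.
From the demand curve, Q* = 593.75 - 0.25(119) = 564.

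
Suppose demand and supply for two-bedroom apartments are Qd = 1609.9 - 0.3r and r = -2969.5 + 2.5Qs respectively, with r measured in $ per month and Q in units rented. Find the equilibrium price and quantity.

r* = 603, Q* = 1429

Rewriting in direct form: Qs = 1187.8 + 0.4r.
The market clears where 1609.9 - 0.3r = 1187.8 + 0.4r. Rearranging, 0.7r = 422.1, hence r* = 603.
Substitute back: Q* = 1609.9 - 0.3(603) = 1429.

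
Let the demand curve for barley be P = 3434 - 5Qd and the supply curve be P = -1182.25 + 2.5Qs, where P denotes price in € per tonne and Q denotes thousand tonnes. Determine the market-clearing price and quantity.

Solving each curve for Q: Qd = 686.8 - 0.2P and Qs = 472.9 + 0.4P.
At equilibrium Qd = Qs, so 686.8 - 0.2P = 472.9 + 0.4P; collecting terms, 213.9 = 0.6P and P* = 356.5.
Then Q* = 686.8 - 0.2(356.5) = 615.5.

P* = 356.5, Q* = 615.5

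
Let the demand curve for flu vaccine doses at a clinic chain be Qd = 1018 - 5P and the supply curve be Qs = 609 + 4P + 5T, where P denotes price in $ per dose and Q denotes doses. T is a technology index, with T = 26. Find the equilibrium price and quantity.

P* = 31, Q* = 863

With T = 26, supply is Qs = 739 + 4P.
At equilibrium Qd = Qs, so 1018 - 5P = 739 + 4P; collecting terms, 279 = 9P and P* = 31.
Then Q* = 1018 - 5(31) = 863.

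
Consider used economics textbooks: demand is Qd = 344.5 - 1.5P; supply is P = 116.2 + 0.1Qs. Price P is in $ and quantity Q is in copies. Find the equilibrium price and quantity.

P* = 131, Q* = 148

Solving each curve for Q: Qs = -1162 + 10P.
Equating demand and supply, 344.5 - 1.5P = -1162 + 10P gives 11.5P = 1506.5, so P* = 131.
Then Q* = 344.5 - 1.5(131) = 148.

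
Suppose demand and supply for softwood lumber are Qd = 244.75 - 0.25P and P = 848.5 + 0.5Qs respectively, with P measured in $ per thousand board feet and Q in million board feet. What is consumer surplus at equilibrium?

Solving each curve for Q: Qs = -1697 + 2P.
Set Qd = Qs: 244.75 - 0.25P = -1697 + 2P, so 1941.75 = 2.25P and P* = 863.
Then Q* = 244.75 - 0.25(863) = 29.
Demand choke price (Qd = 0): P = 244.75/0.25 = 979. Consumer surplus = ½ × (979 - 863) × 29 = 1682.

Consumer surplus = 1682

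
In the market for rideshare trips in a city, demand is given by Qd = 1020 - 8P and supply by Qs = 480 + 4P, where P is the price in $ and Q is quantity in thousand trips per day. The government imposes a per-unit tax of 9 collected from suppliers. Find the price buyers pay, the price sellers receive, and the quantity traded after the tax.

Suppliers keep P_s = P_b - 9 per unit, so supply in terms of the buyer price is Qs = 444 + 4P_b.
Equate demand and the shifted supply: 1020 - 8P_b = 444 + 4P_b, giving 12P_b = 576, so P_b = 48.
So P_s = 39 and the quantity traded is Q = 1020 - 8(48) = 636.

P_b = 48, P_s = 39, Q = 636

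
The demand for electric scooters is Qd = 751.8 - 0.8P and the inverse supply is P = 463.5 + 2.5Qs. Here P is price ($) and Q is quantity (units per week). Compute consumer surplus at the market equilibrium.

Consumer surplus = 10080.625

In direct form, Qs = -185.4 + 0.4P.
At equilibrium Qd = Qs, so 751.8 - 0.8P = -185.4 + 0.4P; collecting terms, 937.2 = 1.2P and P* = 781.
From the demand curve, Q* = 751.8 - 0.8(781) = 127.
Demand choke price (Qd = 0): P = 751.8/0.8 = 939.75. Consumer surplus = ½ × (939.75 - 781) × 127 = 10080.625.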